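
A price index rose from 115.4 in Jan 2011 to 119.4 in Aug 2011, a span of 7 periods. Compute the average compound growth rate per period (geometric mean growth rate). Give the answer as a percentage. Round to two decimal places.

Growth factor = (119.4/115.4)^(1/7) = (1.034662)^(1/7) = 1.004880
Growth rate = 1.004880 − 1 = 0.004880 = 0.4880%

0.49%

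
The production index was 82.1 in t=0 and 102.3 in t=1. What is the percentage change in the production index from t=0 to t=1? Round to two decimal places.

Change = (102.3 − 82.1) / 82.1 × 100
       = 20.2 / 82.1 × 100 = 24.6041%

24.60%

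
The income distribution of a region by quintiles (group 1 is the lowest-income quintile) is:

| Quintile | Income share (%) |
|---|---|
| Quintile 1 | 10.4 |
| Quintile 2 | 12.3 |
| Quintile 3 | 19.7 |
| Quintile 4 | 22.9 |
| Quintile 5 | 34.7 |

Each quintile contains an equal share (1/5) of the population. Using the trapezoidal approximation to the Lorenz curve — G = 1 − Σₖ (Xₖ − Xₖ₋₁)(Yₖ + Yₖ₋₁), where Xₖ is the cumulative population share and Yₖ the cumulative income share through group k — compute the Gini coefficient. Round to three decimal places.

Cumulative income shares Yₖ: 0.1040, 0.2270, 0.4240, 0.6530, 1.0000
Σ (Xₖ−Xₖ₋₁)(Yₖ+Yₖ₋₁) = (1/5)(0.1040+0.0000) + (1/5)(0.2270+0.1040) + (1/5)(0.4240+0.2270) + (1/5)(0.6530+0.4240) + (1/5)(1.0000+0.6530)
  = 0.0208 + 0.0662 + 0.1302 + 0.2154 + 0.3306 = 0.7632
G = 1 − 0.7632 = 0.2368

0.237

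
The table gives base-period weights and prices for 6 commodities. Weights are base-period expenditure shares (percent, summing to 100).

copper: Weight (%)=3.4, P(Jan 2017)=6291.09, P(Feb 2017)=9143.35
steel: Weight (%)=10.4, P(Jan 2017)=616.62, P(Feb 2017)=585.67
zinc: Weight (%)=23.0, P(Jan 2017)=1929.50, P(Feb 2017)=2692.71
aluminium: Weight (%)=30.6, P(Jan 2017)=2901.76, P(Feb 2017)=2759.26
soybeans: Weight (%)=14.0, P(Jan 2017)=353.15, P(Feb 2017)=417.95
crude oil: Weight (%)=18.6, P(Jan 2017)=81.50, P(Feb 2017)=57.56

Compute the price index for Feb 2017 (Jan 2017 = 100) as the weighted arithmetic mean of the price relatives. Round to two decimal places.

105.72

copper: 3.4 × (9143.35/6291.09) = 3.4 × 1.453381 = 4.9415
steel: 10.4 × (585.67/616.62) = 10.4 × 0.949807 = 9.8780
zinc: 23.0 × (2692.71/1929.50) = 23.0 × 1.395548 = 32.0976
aluminium: 30.6 × (2759.26/2901.76) = 30.6 × 0.950892 = 29.0973
soybeans: 14.0 × (417.95/353.15) = 14.0 × 1.183491 = 16.5689
crude oil: 18.6 × (57.56/81.50) = 18.6 × 0.706258 = 13.1364
Index = Σ wᵢ·(p₁ᵢ/p₀ᵢ) = 4.9415 + 9.8780 + 32.0976 + 29.0973 + 16.5689 + 13.1364 = 105.7197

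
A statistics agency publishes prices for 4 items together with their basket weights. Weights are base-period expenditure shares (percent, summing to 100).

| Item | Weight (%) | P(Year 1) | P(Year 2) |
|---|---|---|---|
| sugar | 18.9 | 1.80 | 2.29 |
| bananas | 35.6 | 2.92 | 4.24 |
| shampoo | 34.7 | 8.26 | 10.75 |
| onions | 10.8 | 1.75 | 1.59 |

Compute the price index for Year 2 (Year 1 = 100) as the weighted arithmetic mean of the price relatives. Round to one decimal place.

sugar: 18.9 × (2.29/1.80) = 18.9 × 1.272222 = 24.0450
bananas: 35.6 × (4.24/2.92) = 35.6 × 1.452055 = 51.6932
shampoo: 34.7 × (10.75/8.26) = 34.7 × 1.301453 = 45.1604
onions: 10.8 × (1.59/1.75) = 10.8 × 0.908571 = 9.8126
Index = Σ wᵢ·(p₁ᵢ/p₀ᵢ) = 24.0450 + 51.6932 + 45.1604 + 9.8126 = 130.7111

130.7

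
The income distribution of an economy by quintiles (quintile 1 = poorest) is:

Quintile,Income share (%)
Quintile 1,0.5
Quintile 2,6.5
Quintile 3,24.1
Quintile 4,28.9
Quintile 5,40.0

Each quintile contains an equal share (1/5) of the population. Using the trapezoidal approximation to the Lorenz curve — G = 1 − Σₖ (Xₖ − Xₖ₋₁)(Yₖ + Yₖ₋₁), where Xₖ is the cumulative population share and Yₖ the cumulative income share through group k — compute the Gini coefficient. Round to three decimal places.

Cumulative income shares Yₖ: 0.0050, 0.0700, 0.3110, 0.6000, 1.0000
Σ (Xₖ−Xₖ₋₁)(Yₖ+Yₖ₋₁) = (1/5)(0.0050+0.0000) + (1/5)(0.0700+0.0050) + (1/5)(0.3110+0.0700) + (1/5)(0.6000+0.3110) + (1/5)(1.0000+0.6000)
  = 0.0010 + 0.0150 + 0.0762 + 0.1822 + 0.3200 = 0.5944
G = 1 − 0.5944 = 0.4056

0.406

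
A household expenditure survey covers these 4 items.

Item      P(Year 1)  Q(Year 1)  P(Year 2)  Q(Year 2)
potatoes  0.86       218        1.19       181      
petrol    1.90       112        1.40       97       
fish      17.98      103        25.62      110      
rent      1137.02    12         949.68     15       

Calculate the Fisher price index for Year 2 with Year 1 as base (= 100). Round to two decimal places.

90.40

Laspeyres component (base-period weights):
ΣP(Year 2)Q(Year 1) = 1.19×218 + 1.40×112 + 25.62×103 + 949.68×12 = 259.42 + 156.8 + 2638.86 + 11396.16 = 14451.24
ΣP(Year 1)Q(Year 1) = 0.86×218 + 1.90×112 + 17.98×103 + 1137.02×12 = 187.48 + 212.8 + 1851.94 + 13644.24 = 15896.46
L = 14451.24 / 15896.46 × 100 = 90.9085
Paasche component (current-period weights):
ΣP(Year 2)Q(Year 2) = 1.19×181 + 1.40×97 + 25.62×110 + 949.68×15 = 215.39 + 135.8 + 2818.2 + 14245.2 = 17414.59
ΣP(Year 1)Q(Year 2) = 0.86×181 + 1.90×97 + 17.98×110 + 1137.02×15 = 155.66 + 184.3 + 1977.8 + 17055.3 = 19373.06
P = 17414.59 / 19373.06 × 100 = 89.8908
Fisher = √(L × P) = √(90.9085 × 89.8908) = 90.3982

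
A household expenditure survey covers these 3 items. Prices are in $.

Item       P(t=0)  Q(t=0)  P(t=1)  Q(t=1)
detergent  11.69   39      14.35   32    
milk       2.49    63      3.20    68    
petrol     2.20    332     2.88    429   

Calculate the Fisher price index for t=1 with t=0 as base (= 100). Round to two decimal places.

128.22

Laspeyres component (base-period weights):
ΣP(t=1)Q(t=0) = 14.35×39 + 3.20×63 + 2.88×332 = 559.65 + 201.6 + 956.16 = 1717.41
ΣP(t=0)Q(t=0) = 11.69×39 + 2.49×63 + 2.20×332 = 455.91 + 156.87 + 730.4 = 1343.18
L = 1717.41 / 1343.18 × 100 = 127.8615
Paasche component (current-period weights):
ΣP(t=1)Q(t=1) = 14.35×32 + 3.20×68 + 2.88×429 = 459.2 + 217.6 + 1235.52 = 1912.32
ΣP(t=0)Q(t=1) = 11.69×32 + 2.49×68 + 2.20×429 = 374.08 + 169.32 + 943.8 = 1487.2
P = 1912.32 / 1487.2 × 100 = 128.5853
Fisher = √(L × P) = √(127.8615 × 128.5853) = 128.2229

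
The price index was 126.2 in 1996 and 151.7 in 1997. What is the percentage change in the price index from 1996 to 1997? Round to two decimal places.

20.21%

Change = (151.7 − 126.2) / 126.2 × 100
       = 25.5 / 126.2 × 100 = 20.2060%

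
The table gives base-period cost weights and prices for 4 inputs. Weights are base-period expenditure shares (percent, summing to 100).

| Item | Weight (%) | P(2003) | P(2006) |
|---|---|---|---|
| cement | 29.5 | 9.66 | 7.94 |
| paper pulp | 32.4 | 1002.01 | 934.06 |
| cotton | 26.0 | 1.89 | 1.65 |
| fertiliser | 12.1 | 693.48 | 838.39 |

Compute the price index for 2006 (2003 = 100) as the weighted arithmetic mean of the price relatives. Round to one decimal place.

cement: 29.5 × (7.94/9.66) = 29.5 × 0.821946 = 24.2474
paper pulp: 32.4 × (934.06/1002.01) = 32.4 × 0.932186 = 30.2028
cotton: 26.0 × (1.65/1.89) = 26.0 × 0.873016 = 22.6984
fertiliser: 12.1 × (838.39/693.48) = 12.1 × 1.208961 = 14.6284
Index = Σ wᵢ·(p₁ᵢ/p₀ᵢ) = 24.2474 + 30.2028 + 22.6984 + 14.6284 = 91.7771

91.8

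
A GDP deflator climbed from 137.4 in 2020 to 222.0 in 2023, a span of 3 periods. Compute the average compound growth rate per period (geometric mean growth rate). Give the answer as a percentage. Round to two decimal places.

Growth factor = (222.0/137.4)^(1/3) = (1.615721)^(1/3) = 1.173425
Growth rate = 1.173425 − 1 = 0.173425 = 17.3425%

17.34%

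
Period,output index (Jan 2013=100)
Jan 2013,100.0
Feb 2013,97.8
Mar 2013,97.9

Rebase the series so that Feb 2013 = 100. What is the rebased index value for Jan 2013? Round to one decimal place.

Rebased(Jan 2013) = 100.0 / 97.8 × 100 = 102.2495

102.2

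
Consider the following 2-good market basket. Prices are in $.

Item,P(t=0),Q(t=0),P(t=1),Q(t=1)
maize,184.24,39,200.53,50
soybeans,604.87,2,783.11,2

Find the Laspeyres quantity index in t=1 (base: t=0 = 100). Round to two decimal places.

Laspeyres quantity index uses base-period prices as weights.
ΣP(t=0)·Q(t=1) = 184.24×50 + 604.87×2 = 9212 + 1209.74 = 10421.74
ΣP(t=0)·Q(t=0) = 184.24×39 + 604.87×2 = 7185.36 + 1209.74 = 8395.1
Index = 10421.74 / 8395.1 × 100 = 124.1407

124.14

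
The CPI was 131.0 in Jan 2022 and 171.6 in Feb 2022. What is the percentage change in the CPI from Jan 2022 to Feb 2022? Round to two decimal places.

Change = (171.6 − 131.0) / 131.0 × 100
       = 40.6 / 131.0 × 100 = 30.9924%

30.99%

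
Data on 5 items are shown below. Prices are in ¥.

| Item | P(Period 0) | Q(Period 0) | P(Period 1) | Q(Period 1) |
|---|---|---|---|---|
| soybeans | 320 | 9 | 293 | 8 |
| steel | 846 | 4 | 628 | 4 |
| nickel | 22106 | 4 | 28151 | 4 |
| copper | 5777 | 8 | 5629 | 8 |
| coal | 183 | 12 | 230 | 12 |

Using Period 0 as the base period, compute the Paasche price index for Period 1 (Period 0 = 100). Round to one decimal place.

115.7

Paasche price index uses current-period quantities as weights.
ΣP(Period 1)·Q(Period 1) = 293×8 + 628×4 + 28151×4 + 5629×8 + 230×12 = 2344 + 2512 + 112604 + 45032 + 2760 = 165252
ΣP(Period 0)·Q(Period 1) = 320×8 + 846×4 + 22106×4 + 5777×8 + 183×12 = 2560 + 3384 + 88424 + 46216 + 2196 = 142780
Index = 165252 / 142780 × 100 = 115.7389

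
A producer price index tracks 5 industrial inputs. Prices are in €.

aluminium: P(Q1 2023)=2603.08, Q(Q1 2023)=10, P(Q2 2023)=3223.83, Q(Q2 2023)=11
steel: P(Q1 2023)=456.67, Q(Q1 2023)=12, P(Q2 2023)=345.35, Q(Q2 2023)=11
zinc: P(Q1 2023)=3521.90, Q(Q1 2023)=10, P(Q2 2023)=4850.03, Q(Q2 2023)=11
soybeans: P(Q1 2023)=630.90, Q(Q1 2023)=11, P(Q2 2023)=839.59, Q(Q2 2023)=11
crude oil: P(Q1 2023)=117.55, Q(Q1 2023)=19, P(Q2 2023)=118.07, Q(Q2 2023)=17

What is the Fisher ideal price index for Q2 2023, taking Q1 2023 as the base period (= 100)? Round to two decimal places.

Laspeyres component (base-period weights):
ΣP(Q2 2023)Q(Q1 2023) = 3223.83×10 + 345.35×12 + 4850.03×10 + 839.59×11 + 118.07×19 = 32238.3 + 4144.2 + 48500.3 + 9235.49 + 2243.33 = 96361.62
ΣP(Q1 2023)Q(Q1 2023) = 2603.08×10 + 456.67×12 + 3521.90×10 + 630.90×11 + 117.55×19 = 26030.8 + 5480.04 + 35219 + 6939.9 + 2233.45 = 75903.19
L = 96361.62 / 75903.19 × 100 = 126.9533
Paasche component (current-period weights):
ΣP(Q2 2023)Q(Q2 2023) = 3223.83×11 + 345.35×11 + 4850.03×11 + 839.59×11 + 118.07×17 = 35462.13 + 3798.85 + 53350.33 + 9235.49 + 2007.19 = 103853.99
ΣP(Q1 2023)Q(Q2 2023) = 2603.08×11 + 456.67×11 + 3521.90×11 + 630.90×11 + 117.55×17 = 28633.88 + 5023.37 + 38740.9 + 6939.9 + 1998.35 = 81336.4
P = 103853.99 / 81336.4 × 100 = 127.6845
Fisher = √(L × P) = √(126.9533 × 127.6845) = 127.3184

127.32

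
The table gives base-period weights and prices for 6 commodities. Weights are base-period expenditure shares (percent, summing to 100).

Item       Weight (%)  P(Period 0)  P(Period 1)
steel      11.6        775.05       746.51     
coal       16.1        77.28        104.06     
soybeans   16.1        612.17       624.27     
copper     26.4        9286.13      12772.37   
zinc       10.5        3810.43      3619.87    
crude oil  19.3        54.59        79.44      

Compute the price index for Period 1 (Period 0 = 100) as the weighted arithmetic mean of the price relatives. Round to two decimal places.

steel: 11.6 × (746.51/775.05) = 11.6 × 0.963177 = 11.1728
coal: 16.1 × (104.06/77.28) = 16.1 × 1.346532 = 21.6792
soybeans: 16.1 × (624.27/612.17) = 16.1 × 1.019766 = 16.4182
copper: 26.4 × (12772.37/9286.13) = 26.4 × 1.375424 = 36.3112
zinc: 10.5 × (3619.87/3810.43) = 10.5 × 0.949990 = 9.9749
crude oil: 19.3 × (79.44/54.59) = 19.3 × 1.455212 = 28.0856
Index = Σ wᵢ·(p₁ᵢ/p₀ᵢ) = 11.1728 + 21.6792 + 16.4182 + 36.3112 + 9.9749 + 28.0856 = 123.6419

123.64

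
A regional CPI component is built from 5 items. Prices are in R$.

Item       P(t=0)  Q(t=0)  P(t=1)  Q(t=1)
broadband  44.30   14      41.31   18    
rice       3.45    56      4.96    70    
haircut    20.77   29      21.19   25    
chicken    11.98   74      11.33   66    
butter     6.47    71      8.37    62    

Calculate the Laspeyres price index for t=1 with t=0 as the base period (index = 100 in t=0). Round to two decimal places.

105.13

Laspeyres price index uses base-period quantities as weights.
ΣP(t=1)·Q(t=0) = 41.31×14 + 4.96×56 + 21.19×29 + 11.33×74 + 8.37×71 = 578.34 + 277.76 + 614.51 + 838.42 + 594.27 = 2903.3
ΣP(t=0)·Q(t=0) = 44.30×14 + 3.45×56 + 20.77×29 + 11.98×74 + 6.47×71 = 620.2 + 193.2 + 602.33 + 886.52 + 459.37 = 2761.62
Index = 2903.3 / 2761.62 × 100 = 105.1303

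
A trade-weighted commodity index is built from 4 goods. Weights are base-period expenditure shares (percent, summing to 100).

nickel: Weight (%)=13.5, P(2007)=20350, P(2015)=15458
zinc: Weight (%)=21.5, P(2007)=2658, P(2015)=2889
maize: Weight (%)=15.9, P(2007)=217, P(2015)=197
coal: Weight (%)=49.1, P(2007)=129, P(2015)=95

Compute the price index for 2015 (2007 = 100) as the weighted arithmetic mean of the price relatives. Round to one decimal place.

nickel: 13.5 × (15458/20350) = 13.5 × 0.759607 = 10.2547
zinc: 21.5 × (2889/2658) = 21.5 × 1.086907 = 23.3685
maize: 15.9 × (197/217) = 15.9 × 0.907834 = 14.4346
coal: 49.1 × (95/129) = 49.1 × 0.736434 = 36.1589
Index = Σ wᵢ·(p₁ᵢ/p₀ᵢ) = 10.2547 + 23.3685 + 14.4346 + 36.1589 = 84.2167

84.2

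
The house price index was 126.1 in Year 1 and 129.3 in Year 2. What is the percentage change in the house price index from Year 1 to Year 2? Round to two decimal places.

2.54%

Change = (129.3 − 126.1) / 126.1 × 100
       = 3.2 / 126.1 × 100 = 2.5377%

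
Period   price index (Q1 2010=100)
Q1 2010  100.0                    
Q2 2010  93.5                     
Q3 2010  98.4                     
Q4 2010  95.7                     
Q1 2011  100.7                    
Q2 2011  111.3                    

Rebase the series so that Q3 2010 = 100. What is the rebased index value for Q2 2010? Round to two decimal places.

95.02

Rebased(Q2 2010) = 93.5 / 98.4 × 100 = 95.0203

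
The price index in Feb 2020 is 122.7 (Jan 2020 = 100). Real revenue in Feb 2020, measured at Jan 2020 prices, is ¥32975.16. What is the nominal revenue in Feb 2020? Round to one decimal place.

40460.5

Nominal = Real × (Index/100) = 32975.16 × (122.7/100)
        = 32975.16 × 1.227 = 40460.5213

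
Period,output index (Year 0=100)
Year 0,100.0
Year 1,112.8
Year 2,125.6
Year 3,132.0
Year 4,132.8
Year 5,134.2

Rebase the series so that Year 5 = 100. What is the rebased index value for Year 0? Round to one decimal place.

Rebased(Year 0) = 100.0 / 134.2 × 100 = 74.5156

74.5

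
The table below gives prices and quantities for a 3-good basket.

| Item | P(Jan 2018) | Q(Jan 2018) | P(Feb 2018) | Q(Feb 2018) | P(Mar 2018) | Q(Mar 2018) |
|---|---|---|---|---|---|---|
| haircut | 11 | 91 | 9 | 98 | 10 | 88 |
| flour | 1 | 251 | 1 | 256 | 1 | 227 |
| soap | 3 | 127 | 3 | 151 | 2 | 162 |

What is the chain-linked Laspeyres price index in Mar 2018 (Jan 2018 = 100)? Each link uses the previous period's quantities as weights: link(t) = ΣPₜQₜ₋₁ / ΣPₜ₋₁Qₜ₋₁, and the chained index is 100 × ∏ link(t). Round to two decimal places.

Link Jan 2018→Feb 2018:
ΣP(Feb 2018)Q(Jan 2018) = 9×91 + 1×251 + 3×127 = 819 + 251 + 381 = 1451
ΣP(Jan 2018)Q(Jan 2018) = 11×91 + 1×251 + 3×127 = 1001 + 251 + 381 = 1633
link = 1451/1633 = 0.888549
Link Feb 2018→Mar 2018:
ΣP(Mar 2018)Q(Feb 2018) = 10×98 + 1×256 + 2×151 = 980 + 256 + 302 = 1538
ΣP(Feb 2018)Q(Feb 2018) = 9×98 + 1×256 + 3×151 = 882 + 256 + 453 = 1591
link = 1538/1591 = 0.966688
Chained index = 100 × 0.888549 × 0.966688 = 85.8949

85.89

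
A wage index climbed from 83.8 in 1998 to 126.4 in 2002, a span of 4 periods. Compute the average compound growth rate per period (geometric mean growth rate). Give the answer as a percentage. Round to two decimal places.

10.82%

Growth factor = (126.4/83.8)^(1/4) = (1.508353)^(1/4) = 1.108219
Growth rate = 1.108219 − 1 = 0.108219 = 10.8219%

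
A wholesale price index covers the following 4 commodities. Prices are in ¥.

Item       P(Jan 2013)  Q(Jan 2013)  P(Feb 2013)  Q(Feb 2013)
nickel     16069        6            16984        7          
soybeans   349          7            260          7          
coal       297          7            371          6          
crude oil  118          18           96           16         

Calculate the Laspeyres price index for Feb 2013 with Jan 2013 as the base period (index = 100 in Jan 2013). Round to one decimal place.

Laspeyres price index uses base-period quantities as weights.
ΣP(Feb 2013)·Q(Jan 2013) = 16984×6 + 260×7 + 371×7 + 96×18 = 101904 + 1820 + 2597 + 1728 = 108049
ΣP(Jan 2013)·Q(Jan 2013) = 16069×6 + 349×7 + 297×7 + 118×18 = 96414 + 2443 + 2079 + 2124 = 103060
Index = 108049 / 103060 × 100 = 104.8409

104.8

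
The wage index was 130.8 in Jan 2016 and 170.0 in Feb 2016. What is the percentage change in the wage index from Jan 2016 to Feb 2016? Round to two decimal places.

Change = (170.0 − 130.8) / 130.8 × 100
       = 39.2 / 130.8 × 100 = 29.9694%

29.97%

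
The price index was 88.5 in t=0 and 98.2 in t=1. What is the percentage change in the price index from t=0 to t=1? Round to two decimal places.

Change = (98.2 − 88.5) / 88.5 × 100
       = 9.7 / 88.5 × 100 = 10.9605%

10.96%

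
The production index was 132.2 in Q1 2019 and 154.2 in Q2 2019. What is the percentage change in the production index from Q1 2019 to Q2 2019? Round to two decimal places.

Change = (154.2 − 132.2) / 132.2 × 100
       = 22.0 / 132.2 × 100 = 16.6415%

16.64%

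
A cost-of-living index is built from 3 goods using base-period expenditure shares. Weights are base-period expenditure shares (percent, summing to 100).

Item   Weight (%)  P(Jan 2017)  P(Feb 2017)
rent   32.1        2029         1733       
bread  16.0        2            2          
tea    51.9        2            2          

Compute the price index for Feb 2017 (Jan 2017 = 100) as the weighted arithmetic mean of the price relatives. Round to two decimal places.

95.32

rent: 32.1 × (1733/2029) = 32.1 × 0.854115 = 27.4171
bread: 16.0 × (2/2) = 16.0 × 1.000000 = 16.0000
tea: 51.9 × (2/2) = 51.9 × 1.000000 = 51.9000
Index = Σ wᵢ·(p₁ᵢ/p₀ᵢ) = 27.4171 + 16.0000 + 51.9000 = 95.3171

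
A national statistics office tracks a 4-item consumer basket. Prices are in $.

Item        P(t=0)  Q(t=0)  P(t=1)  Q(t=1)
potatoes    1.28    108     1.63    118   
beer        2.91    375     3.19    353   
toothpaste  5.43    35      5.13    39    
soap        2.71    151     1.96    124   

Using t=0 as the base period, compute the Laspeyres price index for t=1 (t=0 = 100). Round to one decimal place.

101.0

Laspeyres price index uses base-period quantities as weights.
ΣP(t=1)·Q(t=0) = 1.63×108 + 3.19×375 + 5.13×35 + 1.96×151 = 176.04 + 1196.25 + 179.55 + 295.96 = 1847.8
ΣP(t=0)·Q(t=0) = 1.28×108 + 2.91×375 + 5.43×35 + 2.71×151 = 138.24 + 1091.25 + 190.05 + 409.21 = 1828.75
Index = 1847.8 / 1828.75 × 100 = 101.0417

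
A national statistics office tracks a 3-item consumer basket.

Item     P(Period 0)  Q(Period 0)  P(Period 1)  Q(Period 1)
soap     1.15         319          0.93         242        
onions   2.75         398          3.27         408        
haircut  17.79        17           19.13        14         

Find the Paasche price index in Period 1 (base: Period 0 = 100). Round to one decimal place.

Paasche price index uses current-period quantities as weights.
ΣP(Period 1)·Q(Period 1) = 0.93×242 + 3.27×408 + 19.13×14 = 225.06 + 1334.16 + 267.82 = 1827.04
ΣP(Period 0)·Q(Period 1) = 1.15×242 + 2.75×408 + 17.79×14 = 278.3 + 1122 + 249.06 = 1649.36
Index = 1827.04 / 1649.36 × 100 = 110.7727

110.8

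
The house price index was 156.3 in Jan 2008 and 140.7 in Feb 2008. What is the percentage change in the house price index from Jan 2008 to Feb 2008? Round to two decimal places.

Change = (140.7 − 156.3) / 156.3 × 100
       = -15.6 / 156.3 × 100 = -9.9808%

-9.98%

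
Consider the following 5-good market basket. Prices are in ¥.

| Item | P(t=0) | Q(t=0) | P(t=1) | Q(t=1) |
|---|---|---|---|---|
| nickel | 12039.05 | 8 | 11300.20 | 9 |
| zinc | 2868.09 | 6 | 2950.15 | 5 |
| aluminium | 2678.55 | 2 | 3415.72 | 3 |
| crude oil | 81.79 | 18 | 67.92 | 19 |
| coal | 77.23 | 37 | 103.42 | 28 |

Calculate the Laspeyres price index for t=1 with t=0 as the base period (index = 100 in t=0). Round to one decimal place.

97.4

Laspeyres price index uses base-period quantities as weights.
ΣP(t=1)·Q(t=0) = 11300.20×8 + 2950.15×6 + 3415.72×2 + 67.92×18 + 103.42×37 = 90401.6 + 17700.9 + 6831.44 + 1222.56 + 3826.54 = 119983.04
ΣP(t=0)·Q(t=0) = 12039.05×8 + 2868.09×6 + 2678.55×2 + 81.79×18 + 77.23×37 = 96312.4 + 17208.54 + 5357.1 + 1472.22 + 2857.51 = 123207.77
Index = 119983.04 / 123207.77 × 100 = 97.3827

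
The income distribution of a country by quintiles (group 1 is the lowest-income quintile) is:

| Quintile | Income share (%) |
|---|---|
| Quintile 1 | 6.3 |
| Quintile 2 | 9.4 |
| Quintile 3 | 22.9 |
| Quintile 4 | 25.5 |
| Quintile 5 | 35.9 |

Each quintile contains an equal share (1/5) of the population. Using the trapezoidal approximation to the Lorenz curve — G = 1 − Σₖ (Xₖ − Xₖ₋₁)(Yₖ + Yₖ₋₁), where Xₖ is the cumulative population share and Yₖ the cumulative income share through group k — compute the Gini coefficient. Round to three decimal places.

Cumulative income shares Yₖ: 0.0630, 0.1570, 0.3860, 0.6410, 1.0000
Σ (Xₖ−Xₖ₋₁)(Yₖ+Yₖ₋₁) = (1/5)(0.0630+0.0000) + (1/5)(0.1570+0.0630) + (1/5)(0.3860+0.1570) + (1/5)(0.6410+0.3860) + (1/5)(1.0000+0.6410)
  = 0.0126 + 0.0440 + 0.1086 + 0.2054 + 0.3282 = 0.6988
G = 1 − 0.6988 = 0.3012

0.301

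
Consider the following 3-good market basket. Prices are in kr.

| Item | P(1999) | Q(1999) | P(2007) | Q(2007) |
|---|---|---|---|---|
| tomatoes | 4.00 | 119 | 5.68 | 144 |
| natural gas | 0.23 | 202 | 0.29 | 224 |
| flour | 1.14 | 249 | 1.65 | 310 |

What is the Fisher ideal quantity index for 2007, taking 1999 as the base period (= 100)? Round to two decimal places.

121.70

Laspeyres component (base-period weights):
ΣP(1999)Q(2007) = 4.00×144 + 0.23×224 + 1.14×310 = 576 + 51.52 + 353.4 = 980.92
ΣP(1999)Q(1999) = 4.00×119 + 0.23×202 + 1.14×249 = 476 + 46.46 + 283.86 = 806.32
L = 980.92 / 806.32 × 100 = 121.6539
Paasche component (current-period weights):
ΣP(2007)Q(2007) = 5.68×144 + 0.29×224 + 1.65×310 = 817.92 + 64.96 + 511.5 = 1394.38
ΣP(2007)Q(1999) = 5.68×119 + 0.29×202 + 1.65×249 = 675.92 + 58.58 + 410.85 = 1145.35
P = 1394.38 / 1145.35 × 100 = 121.7427
Fisher = √(L × P) = √(121.6539 × 121.7427) = 121.6983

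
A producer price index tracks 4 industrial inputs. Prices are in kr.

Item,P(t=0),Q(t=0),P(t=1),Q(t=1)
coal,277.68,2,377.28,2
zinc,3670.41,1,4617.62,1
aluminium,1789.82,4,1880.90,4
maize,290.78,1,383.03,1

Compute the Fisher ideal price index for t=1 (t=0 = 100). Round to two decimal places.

113.73

Laspeyres component (base-period weights):
ΣP(t=1)Q(t=0) = 377.28×2 + 4617.62×1 + 1880.90×4 + 383.03×1 = 754.56 + 4617.62 + 7523.6 + 383.03 = 13278.81
ΣP(t=0)Q(t=0) = 277.68×2 + 3670.41×1 + 1789.82×4 + 290.78×1 = 555.36 + 3670.41 + 7159.28 + 290.78 = 11675.83
L = 13278.81 / 11675.83 × 100 = 113.7290
Paasche component (current-period weights):
ΣP(t=1)Q(t=1) = 377.28×2 + 4617.62×1 + 1880.90×4 + 383.03×1 = 754.56 + 4617.62 + 7523.6 + 383.03 = 13278.81
ΣP(t=0)Q(t=1) = 277.68×2 + 3670.41×1 + 1789.82×4 + 290.78×1 = 555.36 + 3670.41 + 7159.28 + 290.78 = 11675.83
P = 13278.81 / 11675.83 × 100 = 113.7290
Fisher = √(L × P) = √(113.7290 × 113.7290) = 113.7290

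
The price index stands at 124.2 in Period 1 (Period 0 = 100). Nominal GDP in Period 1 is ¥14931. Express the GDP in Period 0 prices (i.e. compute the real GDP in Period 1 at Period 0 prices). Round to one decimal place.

12021.7

Real = Nominal ÷ (Index/100) = 14931 ÷ (124.2/100)
     = 14931 ÷ 1.242 = 12021.7391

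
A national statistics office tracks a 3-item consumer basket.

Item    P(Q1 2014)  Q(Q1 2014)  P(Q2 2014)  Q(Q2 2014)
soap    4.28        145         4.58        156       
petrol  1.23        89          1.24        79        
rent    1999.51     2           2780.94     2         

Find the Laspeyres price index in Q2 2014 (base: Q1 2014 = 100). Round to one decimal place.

134.0

Laspeyres price index uses base-period quantities as weights.
ΣP(Q2 2014)·Q(Q1 2014) = 4.58×145 + 1.24×89 + 2780.94×2 = 664.1 + 110.36 + 5561.88 = 6336.34
ΣP(Q1 2014)·Q(Q1 2014) = 4.28×145 + 1.23×89 + 1999.51×2 = 620.6 + 109.47 + 3999.02 = 4729.09
Index = 6336.34 / 4729.09 × 100 = 133.9865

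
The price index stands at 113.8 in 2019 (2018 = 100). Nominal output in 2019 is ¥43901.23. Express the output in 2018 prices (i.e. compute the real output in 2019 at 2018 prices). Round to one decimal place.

Real = Nominal ÷ (Index/100) = 43901.23 ÷ (113.8/100)
     = 43901.23 ÷ 1.138 = 38577.5308

38577.5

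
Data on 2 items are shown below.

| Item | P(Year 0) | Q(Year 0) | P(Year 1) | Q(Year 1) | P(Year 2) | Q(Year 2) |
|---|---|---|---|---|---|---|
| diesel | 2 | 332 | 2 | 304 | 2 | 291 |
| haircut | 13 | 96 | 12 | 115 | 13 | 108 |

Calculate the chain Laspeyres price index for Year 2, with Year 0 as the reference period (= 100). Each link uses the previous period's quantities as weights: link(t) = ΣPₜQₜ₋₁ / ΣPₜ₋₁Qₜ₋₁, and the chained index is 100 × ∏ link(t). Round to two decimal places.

100.47

Link Year 0→Year 1:
ΣP(Year 1)Q(Year 0) = 2×332 + 12×96 = 664 + 1152 = 1816
ΣP(Year 0)Q(Year 0) = 2×332 + 13×96 = 664 + 1248 = 1912
link = 1816/1912 = 0.949791
Link Year 1→Year 2:
ΣP(Year 2)Q(Year 1) = 2×304 + 13×115 = 608 + 1495 = 2103
ΣP(Year 1)Q(Year 1) = 2×304 + 12×115 = 608 + 1380 = 1988
link = 2103/1988 = 1.057847
Chained index = 100 × 0.949791 × 1.057847 = 100.4733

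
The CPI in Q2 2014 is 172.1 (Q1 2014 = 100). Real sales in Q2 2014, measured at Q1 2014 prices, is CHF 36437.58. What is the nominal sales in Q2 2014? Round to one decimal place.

62709.1

Nominal = Real × (Index/100) = 36437.58 × (172.1/100)
        = 36437.58 × 1.721 = 62709.0752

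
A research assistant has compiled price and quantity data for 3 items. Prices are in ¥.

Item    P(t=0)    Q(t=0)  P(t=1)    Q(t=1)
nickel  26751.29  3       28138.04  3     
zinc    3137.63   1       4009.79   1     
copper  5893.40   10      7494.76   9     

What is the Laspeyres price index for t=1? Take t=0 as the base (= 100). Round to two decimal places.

114.79

Laspeyres price index uses base-period quantities as weights.
ΣP(t=1)·Q(t=0) = 28138.04×3 + 4009.79×1 + 7494.76×10 = 84414.12 + 4009.79 + 74947.6 = 163371.51
ΣP(t=0)·Q(t=0) = 26751.29×3 + 3137.63×1 + 5893.40×10 = 80253.87 + 3137.63 + 58934 = 142325.5
Index = 163371.51 / 142325.5 × 100 = 114.7872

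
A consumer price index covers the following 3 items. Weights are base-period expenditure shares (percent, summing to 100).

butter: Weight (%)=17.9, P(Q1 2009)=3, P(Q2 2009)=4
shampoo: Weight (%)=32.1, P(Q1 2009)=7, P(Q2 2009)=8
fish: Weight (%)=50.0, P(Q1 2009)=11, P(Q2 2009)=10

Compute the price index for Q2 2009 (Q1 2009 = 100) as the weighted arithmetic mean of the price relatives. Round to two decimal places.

butter: 17.9 × (4/3) = 17.9 × 1.333333 = 23.8667
shampoo: 32.1 × (8/7) = 32.1 × 1.142857 = 36.6857
fish: 50.0 × (10/11) = 50.0 × 0.909091 = 45.4545
Index = Σ wᵢ·(p₁ᵢ/p₀ᵢ) = 23.8667 + 36.6857 + 45.4545 = 106.0069

106.01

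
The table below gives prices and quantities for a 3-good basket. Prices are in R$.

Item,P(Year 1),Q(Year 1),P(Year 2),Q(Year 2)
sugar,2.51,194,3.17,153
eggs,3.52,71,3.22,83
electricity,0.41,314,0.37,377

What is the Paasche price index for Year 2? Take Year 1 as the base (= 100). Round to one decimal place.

Paasche price index uses current-period quantities as weights.
ΣP(Year 2)·Q(Year 2) = 3.17×153 + 3.22×83 + 0.37×377 = 485.01 + 267.26 + 139.49 = 891.76
ΣP(Year 1)·Q(Year 2) = 2.51×153 + 3.52×83 + 0.41×377 = 384.03 + 292.16 + 154.57 = 830.76
Index = 891.76 / 830.76 × 100 = 107.3427

107.3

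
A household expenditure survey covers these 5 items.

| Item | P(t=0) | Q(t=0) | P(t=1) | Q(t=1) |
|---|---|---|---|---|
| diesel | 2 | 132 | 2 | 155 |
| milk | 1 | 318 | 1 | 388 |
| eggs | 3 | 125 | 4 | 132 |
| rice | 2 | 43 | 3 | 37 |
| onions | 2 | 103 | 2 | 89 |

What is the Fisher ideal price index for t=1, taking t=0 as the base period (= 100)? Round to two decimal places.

Laspeyres component (base-period weights):
ΣP(t=1)Q(t=0) = 2×132 + 1×318 + 4×125 + 3×43 + 2×103 = 264 + 318 + 500 + 129 + 206 = 1417
ΣP(t=0)Q(t=0) = 2×132 + 1×318 + 3×125 + 2×43 + 2×103 = 264 + 318 + 375 + 86 + 206 = 1249
L = 1417 / 1249 × 100 = 113.4508
Paasche component (current-period weights):
ΣP(t=1)Q(t=1) = 2×155 + 1×388 + 4×132 + 3×37 + 2×89 = 310 + 388 + 528 + 111 + 178 = 1515
ΣP(t=0)Q(t=1) = 2×155 + 1×388 + 3×132 + 2×37 + 2×89 = 310 + 388 + 396 + 74 + 178 = 1346
P = 1515 / 1346 × 100 = 112.5557
Fisher = √(L × P) = √(113.4508 × 112.5557) = 113.0024

113.00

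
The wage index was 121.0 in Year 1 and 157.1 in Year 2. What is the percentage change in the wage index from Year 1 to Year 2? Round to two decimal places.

29.83%

Change = (157.1 − 121.0) / 121.0 × 100
       = 36.1 / 121.0 × 100 = 29.8347%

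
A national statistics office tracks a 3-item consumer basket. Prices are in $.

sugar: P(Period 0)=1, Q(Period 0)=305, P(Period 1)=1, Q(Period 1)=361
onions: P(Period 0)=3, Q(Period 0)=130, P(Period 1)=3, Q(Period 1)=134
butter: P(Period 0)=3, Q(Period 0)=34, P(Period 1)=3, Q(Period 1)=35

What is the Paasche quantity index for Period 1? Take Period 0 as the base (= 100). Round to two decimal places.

Paasche quantity index uses current-period prices as weights.
ΣP(Period 1)·Q(Period 1) = 1×361 + 3×134 + 3×35 = 361 + 402 + 105 = 868
ΣP(Period 1)·Q(Period 0) = 1×305 + 3×130 + 3×34 = 305 + 390 + 102 = 797
Index = 868 / 797 × 100 = 108.9084

108.91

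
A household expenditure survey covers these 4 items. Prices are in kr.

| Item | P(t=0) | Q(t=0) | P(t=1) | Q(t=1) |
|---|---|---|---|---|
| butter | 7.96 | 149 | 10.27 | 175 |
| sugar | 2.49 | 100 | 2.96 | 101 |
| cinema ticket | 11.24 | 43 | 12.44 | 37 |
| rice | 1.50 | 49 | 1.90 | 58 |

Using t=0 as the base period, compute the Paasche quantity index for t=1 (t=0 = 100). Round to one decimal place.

108.7

Paasche quantity index uses current-period prices as weights.
ΣP(t=1)·Q(t=1) = 10.27×175 + 2.96×101 + 12.44×37 + 1.90×58 = 1797.25 + 298.96 + 460.28 + 110.2 = 2666.69
ΣP(t=1)·Q(t=0) = 10.27×149 + 2.96×100 + 12.44×43 + 1.90×49 = 1530.23 + 296 + 534.92 + 93.1 = 2454.25
Index = 2666.69 / 2454.25 × 100 = 108.6560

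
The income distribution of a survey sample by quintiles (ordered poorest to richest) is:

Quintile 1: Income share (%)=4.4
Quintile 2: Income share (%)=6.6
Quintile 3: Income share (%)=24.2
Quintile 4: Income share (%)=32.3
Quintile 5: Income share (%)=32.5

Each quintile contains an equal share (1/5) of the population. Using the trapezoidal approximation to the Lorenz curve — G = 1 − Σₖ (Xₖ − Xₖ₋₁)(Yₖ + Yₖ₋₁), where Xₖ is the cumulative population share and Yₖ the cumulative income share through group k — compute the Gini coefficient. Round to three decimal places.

0.328

Cumulative income shares Yₖ: 0.0440, 0.1100, 0.3520, 0.6750, 1.0000
Σ (Xₖ−Xₖ₋₁)(Yₖ+Yₖ₋₁) = (1/5)(0.0440+0.0000) + (1/5)(0.1100+0.0440) + (1/5)(0.3520+0.1100) + (1/5)(0.6750+0.3520) + (1/5)(1.0000+0.6750)
  = 0.0088 + 0.0308 + 0.0924 + 0.2054 + 0.3350 = 0.6724
G = 1 − 0.6724 = 0.3276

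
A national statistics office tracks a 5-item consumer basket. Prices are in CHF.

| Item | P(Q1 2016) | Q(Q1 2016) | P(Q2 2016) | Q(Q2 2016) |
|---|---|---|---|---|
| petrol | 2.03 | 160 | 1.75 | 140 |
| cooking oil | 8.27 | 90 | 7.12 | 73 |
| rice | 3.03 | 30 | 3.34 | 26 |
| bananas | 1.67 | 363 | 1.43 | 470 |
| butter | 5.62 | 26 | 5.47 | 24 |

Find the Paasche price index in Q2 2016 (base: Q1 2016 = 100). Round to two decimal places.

87.73

Paasche price index uses current-period quantities as weights.
ΣP(Q2 2016)·Q(Q2 2016) = 1.75×140 + 7.12×73 + 3.34×26 + 1.43×470 + 5.47×24 = 245 + 519.76 + 86.84 + 672.1 + 131.28 = 1654.98
ΣP(Q1 2016)·Q(Q2 2016) = 2.03×140 + 8.27×73 + 3.03×26 + 1.67×470 + 5.62×24 = 284.2 + 603.71 + 78.78 + 784.9 + 134.88 = 1886.47
Index = 1654.98 / 1886.47 × 100 = 87.7289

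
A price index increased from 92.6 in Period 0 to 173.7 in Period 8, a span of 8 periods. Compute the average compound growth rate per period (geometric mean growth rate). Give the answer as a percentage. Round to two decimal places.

Growth factor = (173.7/92.6)^(1/8) = (1.875810)^(1/8) = 1.081804
Growth rate = 1.081804 − 1 = 0.081804 = 8.1804%

8.18%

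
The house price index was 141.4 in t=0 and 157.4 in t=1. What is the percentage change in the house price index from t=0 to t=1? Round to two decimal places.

Change = (157.4 − 141.4) / 141.4 × 100
       = 16.0 / 141.4 × 100 = 11.3154%

11.32%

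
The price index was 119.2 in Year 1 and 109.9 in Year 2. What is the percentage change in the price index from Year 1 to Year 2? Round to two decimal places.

-7.80%

Change = (109.9 − 119.2) / 119.2 × 100
       = -9.3 / 119.2 × 100 = -7.8020%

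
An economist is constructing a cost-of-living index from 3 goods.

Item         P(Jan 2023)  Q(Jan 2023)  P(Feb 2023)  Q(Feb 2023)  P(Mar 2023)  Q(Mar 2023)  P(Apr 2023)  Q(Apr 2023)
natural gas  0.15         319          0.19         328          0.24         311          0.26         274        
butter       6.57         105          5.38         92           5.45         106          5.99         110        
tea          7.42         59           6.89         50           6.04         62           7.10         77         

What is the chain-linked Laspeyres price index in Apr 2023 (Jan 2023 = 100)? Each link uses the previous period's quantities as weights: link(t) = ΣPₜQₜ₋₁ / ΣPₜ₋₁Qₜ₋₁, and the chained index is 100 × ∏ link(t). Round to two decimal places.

Link Jan 2023→Feb 2023:
ΣP(Feb 2023)Q(Jan 2023) = 0.19×319 + 5.38×105 + 6.89×59 = 60.61 + 564.9 + 406.51 = 1032.02
ΣP(Jan 2023)Q(Jan 2023) = 0.15×319 + 6.57×105 + 7.42×59 = 47.85 + 689.85 + 437.78 = 1175.48
link = 1032.02/1175.48 = 0.877956
Link Feb 2023→Mar 2023:
ΣP(Mar 2023)Q(Feb 2023) = 0.24×328 + 5.45×92 + 6.04×50 = 78.72 + 501.4 + 302 = 882.12
ΣP(Feb 2023)Q(Feb 2023) = 0.19×328 + 5.38×92 + 6.89×50 = 62.32 + 494.96 + 344.5 = 901.78
link = 882.12/901.78 = 0.978199
Link Mar 2023→Apr 2023:
ΣP(Apr 2023)Q(Mar 2023) = 0.26×311 + 5.99×106 + 7.10×62 = 80.86 + 634.94 + 440.2 = 1156
ΣP(Mar 2023)Q(Mar 2023) = 0.24×311 + 5.45×106 + 6.04×62 = 74.64 + 577.7 + 374.48 = 1026.82
link = 1156/1026.82 = 1.125806
Chained index = 100 × 0.877956 × 0.978199 × 1.125806 = 96.6860

96.69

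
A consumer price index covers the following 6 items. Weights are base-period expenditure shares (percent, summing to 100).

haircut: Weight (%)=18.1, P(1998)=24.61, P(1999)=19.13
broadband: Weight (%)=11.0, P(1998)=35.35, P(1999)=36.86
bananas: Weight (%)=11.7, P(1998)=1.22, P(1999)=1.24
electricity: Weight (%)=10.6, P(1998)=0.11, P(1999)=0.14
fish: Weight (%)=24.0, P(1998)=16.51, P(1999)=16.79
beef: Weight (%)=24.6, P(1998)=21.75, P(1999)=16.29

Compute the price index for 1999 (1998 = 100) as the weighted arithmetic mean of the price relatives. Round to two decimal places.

haircut: 18.1 × (19.13/24.61) = 18.1 × 0.777326 = 14.0696
broadband: 11.0 × (36.86/35.35) = 11.0 × 1.042716 = 11.4699
bananas: 11.7 × (1.24/1.22) = 11.7 × 1.016393 = 11.8918
electricity: 10.6 × (0.14/0.11) = 10.6 × 1.272727 = 13.4909
fish: 24.0 × (16.79/16.51) = 24.0 × 1.016959 = 24.4070
beef: 24.6 × (16.29/21.75) = 24.6 × 0.748966 = 18.4246
Index = Σ wᵢ·(p₁ᵢ/p₀ᵢ) = 14.0696 + 11.4699 + 11.8918 + 13.4909 + 24.4070 + 18.4246 = 93.7538

93.75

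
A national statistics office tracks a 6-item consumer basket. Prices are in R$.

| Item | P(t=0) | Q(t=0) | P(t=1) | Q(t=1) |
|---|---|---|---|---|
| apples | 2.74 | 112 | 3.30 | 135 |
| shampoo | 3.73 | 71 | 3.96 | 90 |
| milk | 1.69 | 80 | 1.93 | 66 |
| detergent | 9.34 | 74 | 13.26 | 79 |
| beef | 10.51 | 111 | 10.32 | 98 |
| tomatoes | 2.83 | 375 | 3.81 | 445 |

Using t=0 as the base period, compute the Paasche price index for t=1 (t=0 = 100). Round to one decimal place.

121.8

Paasche price index uses current-period quantities as weights.
ΣP(t=1)·Q(t=1) = 3.30×135 + 3.96×90 + 1.93×66 + 13.26×79 + 10.32×98 + 3.81×445 = 445.5 + 356.4 + 127.38 + 1047.54 + 1011.36 + 1695.45 = 4683.63
ΣP(t=0)·Q(t=1) = 2.74×135 + 3.73×90 + 1.69×66 + 9.34×79 + 10.51×98 + 2.83×445 = 369.9 + 335.7 + 111.54 + 737.86 + 1029.98 + 1259.35 = 3844.33
Index = 4683.63 / 3844.33 × 100 = 121.8322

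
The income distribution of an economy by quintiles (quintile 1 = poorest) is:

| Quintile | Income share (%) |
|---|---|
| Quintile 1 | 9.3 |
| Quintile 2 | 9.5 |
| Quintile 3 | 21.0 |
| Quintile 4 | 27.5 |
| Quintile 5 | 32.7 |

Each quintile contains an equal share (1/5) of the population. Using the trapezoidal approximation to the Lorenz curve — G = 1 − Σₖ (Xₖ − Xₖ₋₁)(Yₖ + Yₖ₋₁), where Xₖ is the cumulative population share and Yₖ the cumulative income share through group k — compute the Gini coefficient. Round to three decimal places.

Cumulative income shares Yₖ: 0.0930, 0.1880, 0.3980, 0.6730, 1.0000
Σ (Xₖ−Xₖ₋₁)(Yₖ+Yₖ₋₁) = (1/5)(0.0930+0.0000) + (1/5)(0.1880+0.0930) + (1/5)(0.3980+0.1880) + (1/5)(0.6730+0.3980) + (1/5)(1.0000+0.6730)
  = 0.0186 + 0.0562 + 0.1172 + 0.2142 + 0.3346 = 0.7408
G = 1 − 0.7408 = 0.2592

0.259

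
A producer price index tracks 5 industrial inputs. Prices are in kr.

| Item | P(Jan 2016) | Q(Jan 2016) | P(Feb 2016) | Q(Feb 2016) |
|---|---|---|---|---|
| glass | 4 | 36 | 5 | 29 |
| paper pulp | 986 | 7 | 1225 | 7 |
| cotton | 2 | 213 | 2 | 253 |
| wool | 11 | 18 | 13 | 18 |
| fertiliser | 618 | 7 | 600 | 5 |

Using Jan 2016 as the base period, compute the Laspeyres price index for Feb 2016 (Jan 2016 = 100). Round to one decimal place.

113.5

Laspeyres price index uses base-period quantities as weights.
ΣP(Feb 2016)·Q(Jan 2016) = 5×36 + 1225×7 + 2×213 + 13×18 + 600×7 = 180 + 8575 + 426 + 234 + 4200 = 13615
ΣP(Jan 2016)·Q(Jan 2016) = 4×36 + 986×7 + 2×213 + 11×18 + 618×7 = 144 + 6902 + 426 + 198 + 4326 = 11996
Index = 13615 / 11996 × 100 = 113.4962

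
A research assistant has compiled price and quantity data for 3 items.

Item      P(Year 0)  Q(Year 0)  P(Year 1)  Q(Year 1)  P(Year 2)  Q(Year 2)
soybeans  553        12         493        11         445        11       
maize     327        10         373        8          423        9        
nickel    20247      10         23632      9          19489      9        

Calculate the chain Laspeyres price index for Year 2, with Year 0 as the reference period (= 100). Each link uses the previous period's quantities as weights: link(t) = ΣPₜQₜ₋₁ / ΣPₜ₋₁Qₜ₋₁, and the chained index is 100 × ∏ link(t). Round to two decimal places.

96.22

Link Year 0→Year 1:
ΣP(Year 1)Q(Year 0) = 493×12 + 373×10 + 23632×10 = 5916 + 3730 + 236320 = 245966
ΣP(Year 0)Q(Year 0) = 553×12 + 327×10 + 20247×10 = 6636 + 3270 + 202470 = 212376
link = 245966/212376 = 1.158163
Link Year 1→Year 2:
ΣP(Year 2)Q(Year 1) = 445×11 + 423×8 + 19489×9 = 4895 + 3384 + 175401 = 183680
ΣP(Year 1)Q(Year 1) = 493×11 + 373×8 + 23632×9 = 5423 + 2984 + 212688 = 221095
link = 183680/221095 = 0.830774
Chained index = 100 × 1.158163 × 0.830774 = 96.2172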